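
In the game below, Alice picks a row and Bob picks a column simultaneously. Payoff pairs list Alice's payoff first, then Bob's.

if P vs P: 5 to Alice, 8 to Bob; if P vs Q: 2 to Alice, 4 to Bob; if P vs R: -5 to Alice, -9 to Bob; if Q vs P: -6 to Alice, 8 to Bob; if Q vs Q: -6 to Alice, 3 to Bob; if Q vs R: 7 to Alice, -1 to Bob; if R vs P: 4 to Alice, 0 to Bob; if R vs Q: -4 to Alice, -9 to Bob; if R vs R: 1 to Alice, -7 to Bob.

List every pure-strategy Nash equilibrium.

(P, P)

Find each player's best response to every opponent strategy; NE are the intersections.
Alice's best responses — vs P: P (payoff 5); vs Q: P (payoff 2); vs R: Q (payoff 7).
Bob's best responses — vs P: P (payoff 8); vs Q: P (payoff 8); vs R: P (payoff 0).
The only mutual best response is (P, P); neither player gains by switching there.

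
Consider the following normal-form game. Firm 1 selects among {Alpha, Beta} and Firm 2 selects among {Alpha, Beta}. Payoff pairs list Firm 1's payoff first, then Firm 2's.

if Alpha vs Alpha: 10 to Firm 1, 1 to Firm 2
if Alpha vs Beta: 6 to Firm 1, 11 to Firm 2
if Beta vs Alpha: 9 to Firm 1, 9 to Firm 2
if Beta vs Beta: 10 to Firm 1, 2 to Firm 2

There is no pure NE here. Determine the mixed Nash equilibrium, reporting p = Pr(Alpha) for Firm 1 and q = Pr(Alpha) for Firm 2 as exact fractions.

p = 7/17, q = 4/5

Each player's mixing probability is pinned down by making the *other* player indifferent.
Firm 2 indifferent between Alpha and Beta: p·1 + (1−p)·9 = p·11 + (1−p)·2 ⟹ 9 + (-8)p = 2 + 9p ⟹ p = 7/17.
Firm 1 indifferent between Alpha and Beta: q·10 + (1−q)·6 = q·9 + (1−q)·10 ⟹ 6 + 4q = 10 + (-1)q ⟹ q = 4/5.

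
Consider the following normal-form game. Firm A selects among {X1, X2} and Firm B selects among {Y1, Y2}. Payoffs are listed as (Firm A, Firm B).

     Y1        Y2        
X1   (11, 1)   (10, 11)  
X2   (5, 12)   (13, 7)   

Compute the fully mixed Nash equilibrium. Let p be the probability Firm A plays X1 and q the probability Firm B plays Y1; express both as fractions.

Each player's mixing probability is pinned down by making the *other* player indifferent.
Firm B indifferent between Y1 and Y2: p·1 + (1−p)·12 = p·11 + (1−p)·7 ⟹ 12 + (-11)p = 7 + 4p ⟹ p = 1/3.
Firm A indifferent between X1 and X2: q·11 + (1−q)·10 = q·5 + (1−q)·13 ⟹ 10 + 1q = 13 + (-8)q ⟹ q = 1/3.

p = 1/3, q = 1/3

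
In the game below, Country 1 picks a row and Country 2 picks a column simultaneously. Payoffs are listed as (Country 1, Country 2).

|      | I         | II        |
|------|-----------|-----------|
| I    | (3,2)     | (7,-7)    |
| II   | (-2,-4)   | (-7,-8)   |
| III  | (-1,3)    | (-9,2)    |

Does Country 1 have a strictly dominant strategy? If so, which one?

Check whether one of Country 1's strategies beats all alternatives regardless of what the opponent does.
I strictly dominates: vs I: 3 > each of {-2, -1}; vs II: 7 > each of {-7, -9}.

I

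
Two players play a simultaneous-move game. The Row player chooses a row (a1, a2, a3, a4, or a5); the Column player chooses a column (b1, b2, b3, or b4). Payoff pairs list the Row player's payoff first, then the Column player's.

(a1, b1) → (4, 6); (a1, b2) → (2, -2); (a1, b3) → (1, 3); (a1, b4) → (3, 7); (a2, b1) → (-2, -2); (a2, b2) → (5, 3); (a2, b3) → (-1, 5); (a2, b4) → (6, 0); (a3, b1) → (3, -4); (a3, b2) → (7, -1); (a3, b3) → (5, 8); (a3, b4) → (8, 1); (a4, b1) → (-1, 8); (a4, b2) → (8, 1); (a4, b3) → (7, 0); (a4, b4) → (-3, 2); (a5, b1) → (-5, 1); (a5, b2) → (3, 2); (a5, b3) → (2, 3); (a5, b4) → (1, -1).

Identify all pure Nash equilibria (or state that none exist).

Find each player's best response to every opponent strategy; NE are the intersections.
The Row player's best responses — vs b1: a1 (payoff 4); vs b2: a4 (payoff 8); vs b3: a4 (payoff 7); vs b4: a3 (payoff 8).
The Column player's best responses — vs a1: b4 (payoff 7); vs a2: b3 (payoff 5); vs a3: b3 (payoff 8); vs a4: b1 (payoff 8); vs a5: b3 (payoff 3).
No cell has both players best-responding. For instance, the Row player's best reply to b4 is a3, but against a3 the Column player prefers b3 over b4.

No pure-strategy Nash equilibrium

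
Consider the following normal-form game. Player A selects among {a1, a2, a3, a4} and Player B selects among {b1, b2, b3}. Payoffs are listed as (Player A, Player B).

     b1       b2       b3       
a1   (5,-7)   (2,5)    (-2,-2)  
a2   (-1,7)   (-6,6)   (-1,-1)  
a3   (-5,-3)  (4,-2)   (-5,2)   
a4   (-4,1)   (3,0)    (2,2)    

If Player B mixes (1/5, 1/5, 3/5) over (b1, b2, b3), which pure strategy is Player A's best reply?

Player A's best reply maximizes expected payoff against the mix.
a1: (1/5)·5 + (1/5)·2 + (3/5)·(-2) = 1/5
a2: (1/5)·(-1) + (1/5)·(-6) + (3/5)·(-1) = -2
a3: (1/5)·(-5) + (1/5)·4 + (3/5)·(-5) = -16/5
a4: (1/5)·(-4) + (1/5)·3 + (3/5)·2 = 1
Highest expected payoff is 1, from a4.

a4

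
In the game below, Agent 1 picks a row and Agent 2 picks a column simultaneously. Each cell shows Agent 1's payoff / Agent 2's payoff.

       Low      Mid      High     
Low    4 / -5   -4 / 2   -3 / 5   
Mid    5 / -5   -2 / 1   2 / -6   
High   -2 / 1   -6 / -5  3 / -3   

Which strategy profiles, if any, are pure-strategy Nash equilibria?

A profile is a Nash equilibrium when each player is best-responding to the other.
Agent 1's best responses — vs Low: Mid (payoff 5); vs Mid: Mid (payoff -2); vs High: High (payoff 3).
Agent 2's best responses — vs Low: High (payoff 5); vs Mid: Mid (payoff 1); vs High: Low (payoff 1).
The only mutual best response is (Mid, Mid); neither player gains by switching there.

(Mid, Mid)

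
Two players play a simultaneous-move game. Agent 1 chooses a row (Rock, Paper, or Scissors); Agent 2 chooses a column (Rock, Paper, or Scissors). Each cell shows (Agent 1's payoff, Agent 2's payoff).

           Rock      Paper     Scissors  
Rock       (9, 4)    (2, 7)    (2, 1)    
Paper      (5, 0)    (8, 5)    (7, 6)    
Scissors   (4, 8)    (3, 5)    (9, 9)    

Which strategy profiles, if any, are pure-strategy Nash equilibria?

(Scissors, Scissors)

A profile is a Nash equilibrium when each player is best-responding to the other.
Agent 1's best responses — vs Rock: Rock (payoff 9); vs Paper: Paper (payoff 8); vs Scissors: Scissors (payoff 9).
Agent 2's best responses — vs Rock: Paper (payoff 7); vs Paper: Scissors (payoff 6); vs Scissors: Scissors (payoff 9).
The only mutual best response is (Scissors, Scissors); neither player gains by switching there.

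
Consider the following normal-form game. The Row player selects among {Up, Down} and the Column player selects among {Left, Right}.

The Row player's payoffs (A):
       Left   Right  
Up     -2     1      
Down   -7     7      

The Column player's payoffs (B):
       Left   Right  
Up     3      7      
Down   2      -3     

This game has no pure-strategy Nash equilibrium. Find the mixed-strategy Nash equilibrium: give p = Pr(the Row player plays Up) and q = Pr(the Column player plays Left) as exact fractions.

p = 5/9, q = 6/11

Each player's mixing probability is pinned down by making the *other* player indifferent.
The Column player indifferent between Left and Right: p·3 + (1−p)·2 = p·7 + (1−p)·(-3) ⟹ 2 + 1p = (-3) + 10p ⟹ p = 5/9.
The Row player indifferent between Up and Down: q·(-2) + (1−q)·1 = q·(-7) + (1−q)·7 ⟹ 1 + (-3)q = 7 + (-14)q ⟹ q = 6/11.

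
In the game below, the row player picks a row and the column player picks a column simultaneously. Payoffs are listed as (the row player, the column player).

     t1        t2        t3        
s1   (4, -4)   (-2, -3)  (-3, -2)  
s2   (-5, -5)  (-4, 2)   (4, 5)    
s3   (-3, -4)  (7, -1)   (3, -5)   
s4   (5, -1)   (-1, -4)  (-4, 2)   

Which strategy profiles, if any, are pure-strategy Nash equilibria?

(s2, t3) and (s3, t2)

Find each player's best response to every opponent strategy; NE are the intersections.
The row player's best responses — vs t1: s4 (payoff 5); vs t2: s3 (payoff 7); vs t3: s2 (payoff 4).
The column player's best responses — vs s1: t3 (payoff -2); vs s2: t3 (payoff 5); vs s3: t2 (payoff -1); vs s4: t3 (payoff 2).
Mutual best responses occur at (s2, t3) and (s3, t2); at each, neither player gains by switching.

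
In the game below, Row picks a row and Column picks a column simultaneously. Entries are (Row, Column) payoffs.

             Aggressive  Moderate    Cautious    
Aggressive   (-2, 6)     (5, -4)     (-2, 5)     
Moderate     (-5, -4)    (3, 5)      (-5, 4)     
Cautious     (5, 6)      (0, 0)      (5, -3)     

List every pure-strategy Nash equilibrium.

Check mutual best responses: a cell is a NE iff neither player can gain by unilaterally deviating.
Row's best responses — vs Aggressive: Cautious (payoff 5); vs Moderate: Aggressive (payoff 5); vs Cautious: Cautious (payoff 5).
Column's best responses — vs Aggressive: Aggressive (payoff 6); vs Moderate: Moderate (payoff 5); vs Cautious: Aggressive (payoff 6).
The only mutual best response is (Cautious, Aggressive); neither player gains by switching there.

(Cautious, Aggressive)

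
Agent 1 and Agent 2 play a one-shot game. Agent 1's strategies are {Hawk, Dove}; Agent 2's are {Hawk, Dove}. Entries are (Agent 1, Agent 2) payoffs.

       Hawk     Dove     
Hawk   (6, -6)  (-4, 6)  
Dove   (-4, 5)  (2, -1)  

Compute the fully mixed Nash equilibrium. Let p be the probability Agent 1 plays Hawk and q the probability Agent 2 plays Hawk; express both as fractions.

p = 1/3, q = 3/8

Each player's mixing probability is pinned down by making the *other* player indifferent.
Agent 2 indifferent between Hawk and Dove: p·(-6) + (1−p)·5 = p·6 + (1−p)·(-1) ⟹ 5 + (-11)p = (-1) + 7p ⟹ p = 1/3.
Agent 1 indifferent between Hawk and Dove: q·6 + (1−q)·(-4) = q·(-4) + (1−q)·2 ⟹ (-4) + 10q = 2 + (-6)q ⟹ q = 3/8.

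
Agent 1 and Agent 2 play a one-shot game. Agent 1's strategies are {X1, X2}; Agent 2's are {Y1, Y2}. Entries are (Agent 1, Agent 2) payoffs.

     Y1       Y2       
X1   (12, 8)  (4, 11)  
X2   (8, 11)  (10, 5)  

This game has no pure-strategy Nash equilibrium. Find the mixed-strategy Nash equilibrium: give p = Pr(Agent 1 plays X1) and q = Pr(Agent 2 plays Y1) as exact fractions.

p = 2/3, q = 3/5

In a mixed NE each player is indifferent between their pure strategies, so the opponent's mix sets the indifference.
Agent 2 indifferent between Y1 and Y2: p·8 + (1−p)·11 = p·11 + (1−p)·5 ⟹ 11 + (-3)p = 5 + 6p ⟹ p = 2/3.
Agent 1 indifferent between X1 and X2: q·12 + (1−q)·4 = q·8 + (1−q)·10 ⟹ 4 + 8q = 10 + (-2)q ⟹ q = 3/5.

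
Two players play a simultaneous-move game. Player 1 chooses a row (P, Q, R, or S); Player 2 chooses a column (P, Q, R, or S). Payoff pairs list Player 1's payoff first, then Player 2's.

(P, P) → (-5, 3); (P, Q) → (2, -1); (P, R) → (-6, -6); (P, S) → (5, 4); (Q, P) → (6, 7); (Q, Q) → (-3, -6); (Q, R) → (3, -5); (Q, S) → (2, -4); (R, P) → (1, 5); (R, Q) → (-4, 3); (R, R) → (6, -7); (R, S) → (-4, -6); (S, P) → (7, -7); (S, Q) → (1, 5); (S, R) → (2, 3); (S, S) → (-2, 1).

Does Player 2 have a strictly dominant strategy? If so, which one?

No strictly dominant strategy

Check whether one of Player 2's strategies beats all alternatives regardless of what the opponent does.
P is not dominant: against P, S gives 4 > 3.
Q is not dominant: against P, P gives 3 > -1.
R is not dominant: against P, P gives 3 > -6.
S is not dominant: against Q, P gives 7 > -4.
No single strategy is best against every opponent action.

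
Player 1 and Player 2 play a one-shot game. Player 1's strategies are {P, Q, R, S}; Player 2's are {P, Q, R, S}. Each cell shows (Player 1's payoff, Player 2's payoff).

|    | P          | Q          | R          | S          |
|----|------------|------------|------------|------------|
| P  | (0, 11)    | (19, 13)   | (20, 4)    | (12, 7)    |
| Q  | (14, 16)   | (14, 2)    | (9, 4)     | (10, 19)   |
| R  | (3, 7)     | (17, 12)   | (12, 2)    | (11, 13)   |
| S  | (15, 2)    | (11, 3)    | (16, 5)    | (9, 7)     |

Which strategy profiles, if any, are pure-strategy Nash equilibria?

(P, Q)

Find each player's best response to every opponent strategy; NE are the intersections.
Player 1's best responses — vs P: S (payoff 15); vs Q: P (payoff 19); vs R: P (payoff 20); vs S: P (payoff 12).
Player 2's best responses — vs P: Q (payoff 13); vs Q: S (payoff 19); vs R: S (payoff 13); vs S: S (payoff 7).
The only mutual best response is (P, Q); neither player gains by switching there.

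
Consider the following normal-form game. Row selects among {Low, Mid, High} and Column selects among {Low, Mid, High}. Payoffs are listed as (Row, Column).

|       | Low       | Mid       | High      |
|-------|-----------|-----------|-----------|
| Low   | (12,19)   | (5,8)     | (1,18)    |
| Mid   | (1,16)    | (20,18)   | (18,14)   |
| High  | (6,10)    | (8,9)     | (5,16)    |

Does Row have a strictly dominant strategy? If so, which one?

A strategy is strictly dominant if it gives Row a strictly higher payoff than every other strategy, against every choice by the opponent.
Low is not dominant: against Mid, Mid gives 20 > 5.
Mid is not dominant: against Low, Low gives 12 > 1.
High is not dominant: against Low, Low gives 12 > 6.
No single strategy is best against every opponent action.

No strictly dominant strategy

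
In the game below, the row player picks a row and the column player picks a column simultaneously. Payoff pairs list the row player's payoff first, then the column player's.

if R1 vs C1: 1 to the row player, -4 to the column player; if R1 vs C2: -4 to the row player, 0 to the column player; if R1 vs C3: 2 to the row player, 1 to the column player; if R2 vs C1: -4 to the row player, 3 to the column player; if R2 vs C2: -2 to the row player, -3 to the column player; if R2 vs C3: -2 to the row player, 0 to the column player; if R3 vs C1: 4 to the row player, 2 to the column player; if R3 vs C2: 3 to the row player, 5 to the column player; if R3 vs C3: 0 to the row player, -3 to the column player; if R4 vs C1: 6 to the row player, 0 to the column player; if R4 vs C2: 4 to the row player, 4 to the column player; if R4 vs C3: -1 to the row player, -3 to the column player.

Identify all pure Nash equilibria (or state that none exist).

(R1, C3) and (R4, C2)

Check mutual best responses: a cell is a NE iff neither player can gain by unilaterally deviating.
The row player's best responses — vs C1: R4 (payoff 6); vs C2: R4 (payoff 4); vs C3: R1 (payoff 2).
The column player's best responses — vs R1: C3 (payoff 1); vs R2: C1 (payoff 3); vs R3: C2 (payoff 5); vs R4: C2 (payoff 4).
Mutual best responses occur at (R1, C3) and (R4, C2); at each, neither player gains by switching.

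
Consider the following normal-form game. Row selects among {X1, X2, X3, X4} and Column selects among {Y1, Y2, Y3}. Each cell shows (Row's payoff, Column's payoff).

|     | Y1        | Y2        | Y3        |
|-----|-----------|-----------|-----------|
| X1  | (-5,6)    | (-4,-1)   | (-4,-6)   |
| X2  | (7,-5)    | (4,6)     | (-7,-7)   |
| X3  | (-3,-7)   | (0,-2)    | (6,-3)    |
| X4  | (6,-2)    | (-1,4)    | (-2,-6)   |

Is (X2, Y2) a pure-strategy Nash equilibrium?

Holding Column at Y2: Row gets 4 from X2, versus -4 from X1, 0 from X3, -1 from X4. No profitable deviation for Row.
Holding Row at X2: Column gets 6 from Y2, versus -5 from Y1, -7 from Y3. No profitable deviation for Column either.

Yes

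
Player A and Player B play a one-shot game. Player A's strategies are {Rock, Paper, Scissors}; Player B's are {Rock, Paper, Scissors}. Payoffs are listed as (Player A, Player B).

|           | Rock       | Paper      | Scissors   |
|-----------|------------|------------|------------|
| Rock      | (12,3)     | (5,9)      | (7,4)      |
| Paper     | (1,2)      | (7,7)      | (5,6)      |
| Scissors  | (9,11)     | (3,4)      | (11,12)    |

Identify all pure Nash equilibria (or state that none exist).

Check mutual best responses: a cell is a NE iff neither player can gain by unilaterally deviating.
Player A's best responses — vs Rock: Rock (payoff 12); vs Paper: Paper (payoff 7); vs Scissors: Scissors (payoff 11).
Player B's best responses — vs Rock: Paper (payoff 9); vs Paper: Paper (payoff 7); vs Scissors: Scissors (payoff 12).
Mutual best responses occur at (Paper, Paper) and (Scissors, Scissors); at each, neither player gains by switching.

(Paper, Paper) and (Scissors, Scissors)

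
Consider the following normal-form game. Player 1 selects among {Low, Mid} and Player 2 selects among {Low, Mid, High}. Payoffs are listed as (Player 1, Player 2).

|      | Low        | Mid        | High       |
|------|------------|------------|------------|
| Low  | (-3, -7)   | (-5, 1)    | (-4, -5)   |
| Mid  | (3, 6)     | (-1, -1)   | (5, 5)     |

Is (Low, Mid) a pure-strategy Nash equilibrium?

No

Holding Player 2 at Mid: Player 1 gets -5 from Low but could get -1 by switching to Mid. Player 1 has a profitable deviation.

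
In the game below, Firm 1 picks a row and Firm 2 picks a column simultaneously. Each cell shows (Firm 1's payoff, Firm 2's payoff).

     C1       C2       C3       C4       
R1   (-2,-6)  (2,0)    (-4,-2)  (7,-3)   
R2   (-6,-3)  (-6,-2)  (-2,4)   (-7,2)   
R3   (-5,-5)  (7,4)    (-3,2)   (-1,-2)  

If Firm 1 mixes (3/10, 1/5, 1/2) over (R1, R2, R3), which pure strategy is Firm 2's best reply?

Compute Firm 2's expected payoff from each pure strategy against the given mix.
C1: (3/10)·(-6) + (1/5)·(-3) + (1/2)·(-5) = -49/10
C2: (3/10)·0 + (1/5)·(-2) + (1/2)·4 = 8/5
C3: (3/10)·(-2) + (1/5)·4 + (1/2)·2 = 6/5
C4: (3/10)·(-3) + (1/5)·2 + (1/2)·(-2) = -3/2
Highest expected payoff is 8/5, from C2.

C2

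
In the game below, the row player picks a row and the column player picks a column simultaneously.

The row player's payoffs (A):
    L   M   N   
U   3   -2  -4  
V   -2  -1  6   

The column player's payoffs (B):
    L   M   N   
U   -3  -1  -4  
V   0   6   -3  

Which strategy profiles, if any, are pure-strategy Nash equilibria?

(V, M)

Find each player's best response to every opponent strategy; NE are the intersections.
The row player's best responses — vs L: U (payoff 3); vs M: V (payoff -1); vs N: V (payoff 6).
The column player's best responses — vs U: M (payoff -1); vs V: M (payoff 6).
The only mutual best response is (V, M); neither player gains by switching there.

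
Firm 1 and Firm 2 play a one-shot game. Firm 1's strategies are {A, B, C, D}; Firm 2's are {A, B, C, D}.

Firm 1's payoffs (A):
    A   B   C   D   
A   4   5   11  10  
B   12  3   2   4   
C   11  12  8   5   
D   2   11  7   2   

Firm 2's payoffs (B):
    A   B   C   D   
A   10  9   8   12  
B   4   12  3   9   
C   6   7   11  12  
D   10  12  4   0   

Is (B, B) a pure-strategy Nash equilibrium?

No

Holding Firm 2 at B: Firm 1 gets 3 from B but could get 12 by switching to C. Firm 1 has a profitable deviation.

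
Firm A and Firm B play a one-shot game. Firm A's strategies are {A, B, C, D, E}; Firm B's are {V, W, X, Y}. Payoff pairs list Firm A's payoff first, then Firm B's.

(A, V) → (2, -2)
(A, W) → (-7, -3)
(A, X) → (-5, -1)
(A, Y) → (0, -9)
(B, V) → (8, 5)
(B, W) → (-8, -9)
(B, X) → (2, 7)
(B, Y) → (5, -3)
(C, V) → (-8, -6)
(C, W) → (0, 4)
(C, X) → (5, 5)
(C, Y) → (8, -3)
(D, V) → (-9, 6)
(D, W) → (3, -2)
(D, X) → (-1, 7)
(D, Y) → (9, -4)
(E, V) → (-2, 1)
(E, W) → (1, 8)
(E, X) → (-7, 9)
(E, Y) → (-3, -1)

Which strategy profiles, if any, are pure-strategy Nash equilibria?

Check mutual best responses: a cell is a NE iff neither player can gain by unilaterally deviating.
Firm A's best responses — vs V: B (payoff 8); vs W: D (payoff 3); vs X: C (payoff 5); vs Y: D (payoff 9).
Firm B's best responses — vs A: X (payoff -1); vs B: X (payoff 7); vs C: X (payoff 5); vs D: X (payoff 7); vs E: X (payoff 9).
The only mutual best response is (C, X); neither player gains by switching there.

(C, X)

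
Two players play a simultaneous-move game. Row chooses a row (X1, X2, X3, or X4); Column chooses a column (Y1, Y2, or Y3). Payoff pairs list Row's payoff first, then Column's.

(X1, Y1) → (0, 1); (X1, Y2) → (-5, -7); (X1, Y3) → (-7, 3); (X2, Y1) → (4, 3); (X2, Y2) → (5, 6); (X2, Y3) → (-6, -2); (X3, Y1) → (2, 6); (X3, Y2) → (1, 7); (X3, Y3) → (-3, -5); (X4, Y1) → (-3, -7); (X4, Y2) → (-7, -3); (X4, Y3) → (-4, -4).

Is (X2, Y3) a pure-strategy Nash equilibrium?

Holding Column at Y3: Row gets -6 from X2 but could get -3 by switching to X3. Row has a profitable deviation.

No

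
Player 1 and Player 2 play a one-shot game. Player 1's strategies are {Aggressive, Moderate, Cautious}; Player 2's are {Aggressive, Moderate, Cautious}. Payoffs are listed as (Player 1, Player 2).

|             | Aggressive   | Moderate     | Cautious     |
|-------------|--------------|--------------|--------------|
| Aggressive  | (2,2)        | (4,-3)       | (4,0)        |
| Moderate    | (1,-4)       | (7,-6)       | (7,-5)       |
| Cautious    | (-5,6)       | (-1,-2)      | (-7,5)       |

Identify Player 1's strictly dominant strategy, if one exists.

A strategy is strictly dominant if it gives Player 1 a strictly higher payoff than every other strategy, against every choice by the opponent.
Aggressive is not dominant: against Moderate, Moderate gives 7 > 4.
Moderate is not dominant: against Aggressive, Aggressive gives 2 > 1.
Cautious is not dominant: against Aggressive, Aggressive gives 2 > -5.
No single strategy is best against every opponent action.

None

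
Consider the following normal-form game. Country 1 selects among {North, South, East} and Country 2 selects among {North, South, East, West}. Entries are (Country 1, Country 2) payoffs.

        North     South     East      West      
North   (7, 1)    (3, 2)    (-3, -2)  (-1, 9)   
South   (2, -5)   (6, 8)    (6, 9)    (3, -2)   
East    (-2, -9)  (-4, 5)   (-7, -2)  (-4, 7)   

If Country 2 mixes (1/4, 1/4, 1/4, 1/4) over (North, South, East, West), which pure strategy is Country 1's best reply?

Country 1's best reply maximizes expected payoff against the mix.
North: (1/4)·7 + (1/4)·3 + (1/4)·(-3) + (1/4)·(-1) = 3/2
South: (1/4)·2 + (1/4)·6 + (1/4)·6 + (1/4)·3 = 17/4
East: (1/4)·(-2) + (1/4)·(-4) + (1/4)·(-7) + (1/4)·(-4) = -17/4
Highest expected payoff is 17/4, from South.

South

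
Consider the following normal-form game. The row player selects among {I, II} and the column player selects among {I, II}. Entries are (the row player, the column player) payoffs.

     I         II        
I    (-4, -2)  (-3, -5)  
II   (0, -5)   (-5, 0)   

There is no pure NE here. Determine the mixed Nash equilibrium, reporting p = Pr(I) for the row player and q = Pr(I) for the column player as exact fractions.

p = 5/8, q = 1/3

Each player's mixing probability is pinned down by making the *other* player indifferent.
The column player indifferent between I and II: p·(-2) + (1−p)·(-5) = p·(-5) + (1−p)·0 ⟹ (-5) + 3p = 0 + (-5)p ⟹ p = 5/8.
The row player indifferent between I and II: q·(-4) + (1−q)·(-3) = q·0 + (1−q)·(-5) ⟹ (-3) + (-1)q = (-5) + 5q ⟹ q = 1/3.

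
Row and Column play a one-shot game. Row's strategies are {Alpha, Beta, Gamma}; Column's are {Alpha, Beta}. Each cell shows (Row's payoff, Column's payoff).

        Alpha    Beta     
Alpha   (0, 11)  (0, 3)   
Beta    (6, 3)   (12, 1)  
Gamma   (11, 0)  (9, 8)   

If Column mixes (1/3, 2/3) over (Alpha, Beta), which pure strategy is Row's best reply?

Beta

Compute Row's expected payoff from each pure strategy against the given mix.
Alpha: (1/3)·0 + (2/3)·0 = 0
Beta: (1/3)·6 + (2/3)·12 = 10
Gamma: (1/3)·11 + (2/3)·9 = 29/3
Highest expected payoff is 10, from Beta.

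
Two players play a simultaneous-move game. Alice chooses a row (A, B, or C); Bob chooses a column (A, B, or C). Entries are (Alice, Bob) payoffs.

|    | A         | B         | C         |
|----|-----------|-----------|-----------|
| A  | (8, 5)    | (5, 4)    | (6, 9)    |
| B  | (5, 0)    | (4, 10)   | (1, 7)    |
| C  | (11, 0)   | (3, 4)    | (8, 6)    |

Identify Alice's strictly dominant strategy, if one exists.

None

A strategy is strictly dominant if it gives Alice a strictly higher payoff than every other strategy, against every choice by the opponent.
A is not dominant: against A, C gives 11 > 8.
B is not dominant: against A, A gives 8 > 5.
C is not dominant: against B, A gives 5 > 3.
No single strategy is best against every opponent action.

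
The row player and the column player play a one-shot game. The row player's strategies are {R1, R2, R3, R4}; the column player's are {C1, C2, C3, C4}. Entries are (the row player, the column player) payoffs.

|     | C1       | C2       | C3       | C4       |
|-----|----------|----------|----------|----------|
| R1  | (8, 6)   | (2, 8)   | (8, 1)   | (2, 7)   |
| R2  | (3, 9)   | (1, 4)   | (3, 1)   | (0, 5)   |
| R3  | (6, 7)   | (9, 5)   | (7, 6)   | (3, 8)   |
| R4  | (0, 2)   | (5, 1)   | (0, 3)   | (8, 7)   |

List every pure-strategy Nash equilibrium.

(R4, C4)

Check mutual best responses: a cell is a NE iff neither player can gain by unilaterally deviating.
The row player's best responses — vs C1: R1 (payoff 8); vs C2: R3 (payoff 9); vs C3: R1 (payoff 8); vs C4: R4 (payoff 8).
The column player's best responses — vs R1: C2 (payoff 8); vs R2: C1 (payoff 9); vs R3: C4 (payoff 8); vs R4: C4 (payoff 7).
The only mutual best response is (R4, C4); neither player gains by switching there.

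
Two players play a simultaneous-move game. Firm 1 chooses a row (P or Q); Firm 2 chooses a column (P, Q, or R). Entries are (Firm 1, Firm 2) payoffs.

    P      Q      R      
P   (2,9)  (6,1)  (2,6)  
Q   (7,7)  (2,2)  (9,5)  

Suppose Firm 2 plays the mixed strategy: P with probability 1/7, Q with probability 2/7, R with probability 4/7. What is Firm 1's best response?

Q

Compute Firm 1's expected payoff from each pure strategy against the given mix.
P: (1/7)·2 + (2/7)·6 + (4/7)·2 = 22/7
Q: (1/7)·7 + (2/7)·2 + (4/7)·9 = 47/7
Highest expected payoff is 47/7, from Q.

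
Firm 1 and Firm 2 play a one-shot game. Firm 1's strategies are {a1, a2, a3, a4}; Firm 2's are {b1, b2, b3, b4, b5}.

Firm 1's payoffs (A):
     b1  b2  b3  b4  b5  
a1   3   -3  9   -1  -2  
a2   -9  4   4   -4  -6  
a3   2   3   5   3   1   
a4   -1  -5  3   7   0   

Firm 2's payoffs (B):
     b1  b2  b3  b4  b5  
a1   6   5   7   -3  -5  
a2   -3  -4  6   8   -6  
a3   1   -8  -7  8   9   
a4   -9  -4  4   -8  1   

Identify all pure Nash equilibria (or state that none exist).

Check mutual best responses: a cell is a NE iff neither player can gain by unilaterally deviating.
Firm 1's best responses — vs b1: a1 (payoff 3); vs b2: a2 (payoff 4); vs b3: a1 (payoff 9); vs b4: a4 (payoff 7); vs b5: a3 (payoff 1).
Firm 2's best responses — vs a1: b3 (payoff 7); vs a2: b4 (payoff 8); vs a3: b5 (payoff 9); vs a4: b3 (payoff 4).
Mutual best responses occur at (a1, b3) and (a3, b5); at each, neither player gains by switching.

(a1, b3) and (a3, b5)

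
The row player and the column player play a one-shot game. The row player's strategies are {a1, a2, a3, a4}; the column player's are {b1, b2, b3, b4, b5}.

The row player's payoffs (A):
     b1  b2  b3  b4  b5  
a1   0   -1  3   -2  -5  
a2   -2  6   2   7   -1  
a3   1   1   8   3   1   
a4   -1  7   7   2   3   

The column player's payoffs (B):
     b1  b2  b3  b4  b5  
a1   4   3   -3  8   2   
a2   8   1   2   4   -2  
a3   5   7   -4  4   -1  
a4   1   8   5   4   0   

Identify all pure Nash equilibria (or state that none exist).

(a4, b2)

A profile is a Nash equilibrium when each player is best-responding to the other.
The row player's best responses — vs b1: a3 (payoff 1); vs b2: a4 (payoff 7); vs b3: a3 (payoff 8); vs b4: a2 (payoff 7); vs b5: a4 (payoff 3).
The column player's best responses — vs a1: b4 (payoff 8); vs a2: b1 (payoff 8); vs a3: b2 (payoff 7); vs a4: b2 (payoff 8).
The only mutual best response is (a4, b2); neither player gains by switching there.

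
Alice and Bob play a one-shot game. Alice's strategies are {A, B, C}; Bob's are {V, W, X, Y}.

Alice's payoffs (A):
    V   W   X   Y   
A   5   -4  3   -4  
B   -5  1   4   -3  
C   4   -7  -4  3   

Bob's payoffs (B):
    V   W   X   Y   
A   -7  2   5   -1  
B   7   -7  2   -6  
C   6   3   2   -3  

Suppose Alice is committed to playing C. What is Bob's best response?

With Alice fixed at C, Bob's payoffs are: V → 6, W → 3, X → 2, Y → -3.
The maximum is 6, achieved by V.

V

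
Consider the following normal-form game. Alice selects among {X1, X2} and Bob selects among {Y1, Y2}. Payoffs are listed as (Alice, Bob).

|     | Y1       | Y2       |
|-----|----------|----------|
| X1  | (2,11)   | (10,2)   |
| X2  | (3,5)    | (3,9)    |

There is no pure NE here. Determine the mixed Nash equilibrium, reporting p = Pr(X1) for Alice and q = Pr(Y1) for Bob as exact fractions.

p = 4/13, q = 7/8

In a mixed NE each player is indifferent between their pure strategies, so the opponent's mix sets the indifference.
Bob indifferent between Y1 and Y2: p·11 + (1−p)·5 = p·2 + (1−p)·9 ⟹ 5 + 6p = 9 + (-7)p ⟹ p = 4/13.
Alice indifferent between X1 and X2: q·2 + (1−q)·10 = q·3 + (1−q)·3 ⟹ 10 + (-8)q = 3 + 0q ⟹ q = 7/8.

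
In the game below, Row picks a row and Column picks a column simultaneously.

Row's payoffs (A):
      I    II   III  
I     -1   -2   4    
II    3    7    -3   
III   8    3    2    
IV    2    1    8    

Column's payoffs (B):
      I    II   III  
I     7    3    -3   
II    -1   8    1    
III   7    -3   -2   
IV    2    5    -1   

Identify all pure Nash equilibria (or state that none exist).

Check mutual best responses: a cell is a NE iff neither player can gain by unilaterally deviating.
Row's best responses — vs I: III (payoff 8); vs II: II (payoff 7); vs III: IV (payoff 8).
Column's best responses — vs I: I (payoff 7); vs II: II (payoff 8); vs III: I (payoff 7); vs IV: II (payoff 5).
Mutual best responses occur at (II, II) and (III, I); at each, neither player gains by switching.

(II, II) and (III, I)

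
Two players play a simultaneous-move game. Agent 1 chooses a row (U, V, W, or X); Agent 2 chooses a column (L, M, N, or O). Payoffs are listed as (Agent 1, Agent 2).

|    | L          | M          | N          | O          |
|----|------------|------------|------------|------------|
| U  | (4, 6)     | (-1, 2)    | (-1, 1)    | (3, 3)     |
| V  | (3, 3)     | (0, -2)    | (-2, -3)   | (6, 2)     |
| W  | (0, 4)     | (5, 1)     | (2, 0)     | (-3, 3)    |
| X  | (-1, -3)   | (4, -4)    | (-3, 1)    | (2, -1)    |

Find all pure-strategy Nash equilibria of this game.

(U, L)

A profile is a Nash equilibrium when each player is best-responding to the other.
Agent 1's best responses — vs L: U (payoff 4); vs M: W (payoff 5); vs N: W (payoff 2); vs O: V (payoff 6).
Agent 2's best responses — vs U: L (payoff 6); vs V: L (payoff 3); vs W: L (payoff 4); vs X: N (payoff 1).
The only mutual best response is (U, L); neither player gains by switching there.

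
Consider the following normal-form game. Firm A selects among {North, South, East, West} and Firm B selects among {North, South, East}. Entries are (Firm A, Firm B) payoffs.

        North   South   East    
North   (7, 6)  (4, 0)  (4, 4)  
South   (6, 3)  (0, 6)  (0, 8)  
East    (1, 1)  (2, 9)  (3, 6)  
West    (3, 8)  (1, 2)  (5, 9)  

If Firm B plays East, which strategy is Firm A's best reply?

West

With Firm B fixed at East, Firm A's payoffs are: North → 4, South → 0, East → 3, West → 5.
The maximum is 5, achieved by West.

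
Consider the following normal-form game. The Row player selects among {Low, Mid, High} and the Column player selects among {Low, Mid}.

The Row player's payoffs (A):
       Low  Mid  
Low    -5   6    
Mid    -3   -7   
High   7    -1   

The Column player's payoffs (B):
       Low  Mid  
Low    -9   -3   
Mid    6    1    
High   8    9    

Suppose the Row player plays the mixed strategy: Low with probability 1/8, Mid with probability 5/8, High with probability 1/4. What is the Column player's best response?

Low

Compute the Column player's expected payoff from each pure strategy against the given mix.
Low: (1/8)·(-9) + (5/8)·6 + (1/4)·8 = 37/8
Mid: (1/8)·(-3) + (5/8)·1 + (1/4)·9 = 5/2
Highest expected payoff is 37/8, from Low.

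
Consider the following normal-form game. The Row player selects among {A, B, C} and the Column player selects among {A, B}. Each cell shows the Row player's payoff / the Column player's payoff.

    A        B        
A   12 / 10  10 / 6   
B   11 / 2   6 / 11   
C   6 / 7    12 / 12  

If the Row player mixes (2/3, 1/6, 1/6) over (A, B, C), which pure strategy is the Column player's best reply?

Compute the Column player's expected payoff from each pure strategy against the given mix.
A: (2/3)·10 + (1/6)·2 + (1/6)·7 = 49/6
B: (2/3)·6 + (1/6)·11 + (1/6)·12 = 47/6
Highest expected payoff is 49/6, from A.

A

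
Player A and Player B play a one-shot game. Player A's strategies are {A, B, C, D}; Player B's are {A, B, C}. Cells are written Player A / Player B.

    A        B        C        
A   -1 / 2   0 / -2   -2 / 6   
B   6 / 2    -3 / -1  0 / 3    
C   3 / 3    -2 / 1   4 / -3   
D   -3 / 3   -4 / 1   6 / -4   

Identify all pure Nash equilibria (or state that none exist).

A profile is a Nash equilibrium when each player is best-responding to the other.
Player A's best responses — vs A: B (payoff 6); vs B: A (payoff 0); vs C: D (payoff 6).
Player B's best responses — vs A: C (payoff 6); vs B: C (payoff 3); vs C: A (payoff 3); vs D: A (payoff 3).
No cell has both players best-responding. For instance, Player A's best reply to C is D, but against D Player B prefers A over C.

No pure-strategy Nash equilibrium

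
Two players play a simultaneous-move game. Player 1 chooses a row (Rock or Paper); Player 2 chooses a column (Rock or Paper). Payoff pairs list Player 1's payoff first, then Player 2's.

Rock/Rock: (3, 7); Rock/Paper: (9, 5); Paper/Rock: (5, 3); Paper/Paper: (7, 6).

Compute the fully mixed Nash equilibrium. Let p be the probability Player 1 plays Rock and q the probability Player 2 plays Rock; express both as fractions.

In a mixed NE each player is indifferent between their pure strategies, so the opponent's mix sets the indifference.
Player 2 indifferent between Rock and Paper: p·7 + (1−p)·3 = p·5 + (1−p)·6 ⟹ 3 + 4p = 6 + (-1)p ⟹ p = 3/5.
Player 1 indifferent between Rock and Paper: q·3 + (1−q)·9 = q·5 + (1−q)·7 ⟹ 9 + (-6)q = 7 + (-2)q ⟹ q = 1/2.

p = 3/5, q = 1/2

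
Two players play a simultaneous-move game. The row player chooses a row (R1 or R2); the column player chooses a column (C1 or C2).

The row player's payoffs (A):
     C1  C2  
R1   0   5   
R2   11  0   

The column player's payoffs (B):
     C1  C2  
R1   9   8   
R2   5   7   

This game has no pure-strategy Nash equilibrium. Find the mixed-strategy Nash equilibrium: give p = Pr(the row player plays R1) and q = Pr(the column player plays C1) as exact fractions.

p = 2/3, q = 5/16

In a mixed NE each player is indifferent between their pure strategies, so the opponent's mix sets the indifference.
The column player indifferent between C1 and C2: p·9 + (1−p)·5 = p·8 + (1−p)·7 ⟹ 5 + 4p = 7 + 1p ⟹ p = 2/3.
The row player indifferent between R1 and R2: q·0 + (1−q)·5 = q·11 + (1−q)·0 ⟹ 5 + (-5)q = 0 + 11q ⟹ q = 5/16.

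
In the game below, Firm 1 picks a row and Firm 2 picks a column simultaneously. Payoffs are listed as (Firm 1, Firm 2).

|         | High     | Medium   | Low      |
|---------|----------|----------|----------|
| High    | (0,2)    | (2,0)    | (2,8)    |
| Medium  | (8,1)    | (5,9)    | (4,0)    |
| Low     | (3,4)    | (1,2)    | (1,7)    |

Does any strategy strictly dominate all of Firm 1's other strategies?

Medium

Check whether one of Firm 1's strategies beats all alternatives regardless of what the opponent does.
Medium strictly dominates: vs High: 8 > each of {0, 3}; vs Medium: 5 > each of {2, 1}; vs Low: 4 > each of {2, 1}.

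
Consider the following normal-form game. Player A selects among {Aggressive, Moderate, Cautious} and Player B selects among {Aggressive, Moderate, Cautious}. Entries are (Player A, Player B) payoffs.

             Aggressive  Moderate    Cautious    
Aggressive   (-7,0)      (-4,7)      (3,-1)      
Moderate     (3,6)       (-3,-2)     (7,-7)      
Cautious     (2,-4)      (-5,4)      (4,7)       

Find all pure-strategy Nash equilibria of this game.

(Moderate, Aggressive)

Find each player's best response to every opponent strategy; NE are the intersections.
Player A's best responses — vs Aggressive: Moderate (payoff 3); vs Moderate: Moderate (payoff -3); vs Cautious: Moderate (payoff 7).
Player B's best responses — vs Aggressive: Moderate (payoff 7); vs Moderate: Aggressive (payoff 6); vs Cautious: Cautious (payoff 7).
The only mutual best response is (Moderate, Aggressive); neither player gains by switching there.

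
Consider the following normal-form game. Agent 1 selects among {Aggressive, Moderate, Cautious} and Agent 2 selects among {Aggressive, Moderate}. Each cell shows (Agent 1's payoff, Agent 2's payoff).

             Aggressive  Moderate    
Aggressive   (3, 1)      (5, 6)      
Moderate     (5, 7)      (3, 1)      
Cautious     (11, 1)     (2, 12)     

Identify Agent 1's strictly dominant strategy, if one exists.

No strictly dominant strategy

Check whether one of Agent 1's strategies beats all alternatives regardless of what the opponent does.
Aggressive is not dominant: against Aggressive, Moderate gives 5 > 3.
Moderate is not dominant: against Aggressive, Cautious gives 11 > 5.
Cautious is not dominant: against Moderate, Aggressive gives 5 > 2.
No single strategy is best against every opponent action.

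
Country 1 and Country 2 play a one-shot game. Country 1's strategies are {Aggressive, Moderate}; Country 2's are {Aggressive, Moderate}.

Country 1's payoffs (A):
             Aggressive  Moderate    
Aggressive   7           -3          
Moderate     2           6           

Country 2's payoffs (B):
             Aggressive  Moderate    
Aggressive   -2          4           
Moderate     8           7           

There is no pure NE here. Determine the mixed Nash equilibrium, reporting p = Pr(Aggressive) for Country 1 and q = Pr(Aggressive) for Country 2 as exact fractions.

In a mixed NE each player is indifferent between their pure strategies, so the opponent's mix sets the indifference.
Country 2 indifferent between Aggressive and Moderate: p·(-2) + (1−p)·8 = p·4 + (1−p)·7 ⟹ 8 + (-10)p = 7 + (-3)p ⟹ p = 1/7.
Country 1 indifferent between Aggressive and Moderate: q·7 + (1−q)·(-3) = q·2 + (1−q)·6 ⟹ (-3) + 10q = 6 + (-4)q ⟹ q = 9/14.

p = 1/7, q = 9/14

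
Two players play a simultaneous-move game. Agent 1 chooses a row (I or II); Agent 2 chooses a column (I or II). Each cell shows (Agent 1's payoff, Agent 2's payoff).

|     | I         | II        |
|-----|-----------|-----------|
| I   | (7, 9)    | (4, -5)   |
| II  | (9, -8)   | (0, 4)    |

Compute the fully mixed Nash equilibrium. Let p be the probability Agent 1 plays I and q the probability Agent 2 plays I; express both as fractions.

p = 6/13, q = 2/3

In a mixed NE each player is indifferent between their pure strategies, so the opponent's mix sets the indifference.
Agent 2 indifferent between I and II: p·9 + (1−p)·(-8) = p·(-5) + (1−p)·4 ⟹ (-8) + 17p = 4 + (-9)p ⟹ p = 6/13.
Agent 1 indifferent between I and II: q·7 + (1−q)·4 = q·9 + (1−q)·0 ⟹ 4 + 3q = 0 + 9q ⟹ q = 2/3.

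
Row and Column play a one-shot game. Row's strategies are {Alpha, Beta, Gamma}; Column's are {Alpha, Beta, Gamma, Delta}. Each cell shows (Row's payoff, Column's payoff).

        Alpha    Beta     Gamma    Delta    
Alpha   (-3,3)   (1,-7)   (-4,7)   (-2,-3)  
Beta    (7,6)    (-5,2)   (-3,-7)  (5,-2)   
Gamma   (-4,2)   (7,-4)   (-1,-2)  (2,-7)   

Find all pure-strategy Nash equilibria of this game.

(Beta, Alpha)

Check mutual best responses: a cell is a NE iff neither player can gain by unilaterally deviating.
Row's best responses — vs Alpha: Beta (payoff 7); vs Beta: Gamma (payoff 7); vs Gamma: Gamma (payoff -1); vs Delta: Beta (payoff 5).
Column's best responses — vs Alpha: Gamma (payoff 7); vs Beta: Alpha (payoff 6); vs Gamma: Alpha (payoff 2).
The only mutual best response is (Beta, Alpha); neither player gains by switching there.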